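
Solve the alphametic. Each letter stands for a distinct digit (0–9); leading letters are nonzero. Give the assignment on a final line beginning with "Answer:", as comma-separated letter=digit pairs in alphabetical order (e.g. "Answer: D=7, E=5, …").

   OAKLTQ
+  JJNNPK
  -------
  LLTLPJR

Step 1. [col 1: Q + K ≡ R (mod 10)] R=7 is one option consistent with column 1 (Q + K ≡ R (mod 10), carry-in 0) — take it ⇒ R=7.
Step 2. [L] adding two 6-digit numbers gives at most 6+1 digits, and here it does — L is that final carry and must be 1 ⇒ L=1.
Step 3. [col 1: Q + K ≡ R (mod 10)] Q=8 is one option consistent with column 1 (Q + K ≡ R (mod 10), carry-in 0) — take it, so Q=8.
Step 4. [col 1: Q + K ≡ R (mod 10)] column 1 reads Q+K+carry(0)=R with Q=8, R=7; with digits 1,7,8 already taken and all letters distinct, the only value for K is 9. So K=9.
Step 5. [col 2: T + P ≡ J (mod 10)] several values work for J in column 2 (T + P ≡ J (mod 10), carry-in 1); try J=4, so J=4.
Step 6. [col 2: T + P ≡ J (mod 10)] column 2 (T + P ≡ J (mod 10), carry-in 1) doesn't pin T yet; pick T=0 and continue. So T=0.
Step 7. [col 2: T + P ≡ J (mod 10)] column 2 reads T+P+carry(1)=J with T=0, J=4; with digits 0,1,4,7,8,9 already taken and all letters distinct, the only value for P is 3. So P=3.
Step 8. [col 3: L + N ≡ P (mod 10)] from column 3 (L=1, P=3, carry-in 0, digits 0,1,3,4,7,8,9 already taken and all letters distinct): N must equal 2, so N=2.
Step 9. [col 5: A + J ≡ T (mod 10)] from column 5 (J=4, T=0, carry-in 1, digits 0,1,2,3,4,7,8,9 already taken and all letters distinct): A must equal 5. So A=5.
Step 10. [col 6: O + J ≡ L (mod 10)] column 6: given J=4, L=1, carry-in 1, and digits 0,1,2,3,4,5,7,8,9 already taken and all letters distinct, O+J≡L (mod 10) forces O=6. So O=6.

Answer: A=5, J=4, K=9, L=1, N=2, O=6, P=3, Q=8, R=7, T=0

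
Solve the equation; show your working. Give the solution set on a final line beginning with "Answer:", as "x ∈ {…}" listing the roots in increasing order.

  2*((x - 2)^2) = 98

Step 1. [2*((x - 2)^2) = 98] 2 out front; divide by 2 ⇒ div: (x - 2)^2 = 49.
Step 2. [(x - 2)^2 = 49] √ both sides: 49 ≥ 0 gives two branches. So sqrt: x - 2 = 7 or -7.
Step 3. [x - 2 = 7 or -7] 2 comes off first (add 2), so sub: x = 9 or -5.

Answer: x ∈ {-5, 9}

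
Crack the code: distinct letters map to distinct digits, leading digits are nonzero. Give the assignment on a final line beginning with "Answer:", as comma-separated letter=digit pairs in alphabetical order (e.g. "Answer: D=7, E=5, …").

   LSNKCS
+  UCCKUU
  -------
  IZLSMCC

Step 1. [col 1: S + U ≡ C (mod 10)] several values work for C in column 1 (S + U ≡ C (mod 10), carry-in 0); try C=2 ⇒ C=2.
Step 2. [col 1: S + U ≡ C (mod 10)] column 1 (S + U ≡ C (mod 10), carry-in 0) doesn't pin S yet; pick S=3 and continue ⇒ S=3.
Step 3. [I] I is the leading digit of a 7-digit sum of two 6-digit numbers; the final carry is exactly 1. So I=1.
Step 4. [col 1: S + U ≡ C (mod 10)] column 1 reads S+U+carry(0)=C with S=3, C=2; with digits 1,2,3 already taken and all letters distinct, the only value for U is 9 ⇒ U=9.
Step 5. [col 3: K + K ≡ M (mod 10)] several values work for M in column 3 (K + K ≡ M (mod 10), carry-in 1); try M=7. So M=7.
Step 6. [col 3: K + K ≡ M (mod 10)] column 3: given M=7, carry-in 1, and digits 1,2,3,7,9 already taken and all letters distinct, K+K≡M (mod 10) forces K=8 ⇒ K=8.
Step 7. [col 4: N + C ≡ S (mod 10)] from column 4 (C=2, S=3, carry-in 1, digits 1,2,3,7,8,9 already taken and all letters distinct): N must equal 0, so N=0.
Step 8. [col 5: S + C ≡ L (mod 10)] in column 5 we have S+C≡L with carry-in 0; given S=3, C=2 and digits 0,1,2,3,7,8,9 already taken and all letters distinct, that pins L to 5. So L=5.
Step 9. [col 6: L + U ≡ Z (mod 10)] column 6 reads L+U+carry(0)=Z with L=5, U=9; with digits 0,1,2,3,5,7,8,9 already taken and all letters distinct, the only value for Z is 4 ⇒ Z=4.

Answer: C=2, I=1, K=8, L=5, M=7, N=0, S=3, U=9, Z=4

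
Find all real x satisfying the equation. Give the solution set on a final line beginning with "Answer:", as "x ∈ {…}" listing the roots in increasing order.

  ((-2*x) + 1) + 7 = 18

Step 1. [((-2*x) + 1) + 7 = 18] 7 comes off first (subtract 7), so sub: (-2*x) + 1 = 11.
Step 2. [(-2*x) + 1 = 11] +1 is outermost — subtract 1 both sides ⇒ sub: -2*x = 10.
Step 3. [-2*x = 10] LHS = -2·(…); ÷-2 both sides, so div: x = -5.

Answer: x ∈ {-5}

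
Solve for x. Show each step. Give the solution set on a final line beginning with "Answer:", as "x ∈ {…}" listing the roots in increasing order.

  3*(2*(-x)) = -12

Step 1. [3*(2*(-x)) = -12] divide by the outer 3 ⇒ div: 2*(-x) = -4.
Step 2. [2*(-x) = -4] LHS = 2·(…); ÷2 both sides. So div: -x = -2.
Step 3. [-x = -2] flip signs both sides, so neg: x = 2.

Answer: x ∈ {2}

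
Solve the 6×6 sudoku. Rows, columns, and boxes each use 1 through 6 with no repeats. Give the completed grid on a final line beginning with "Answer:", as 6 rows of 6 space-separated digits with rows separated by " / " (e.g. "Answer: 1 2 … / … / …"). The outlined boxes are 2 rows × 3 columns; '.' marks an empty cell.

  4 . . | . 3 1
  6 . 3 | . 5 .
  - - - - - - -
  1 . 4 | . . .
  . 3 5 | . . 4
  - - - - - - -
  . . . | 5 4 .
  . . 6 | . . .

Step 1. [r2c6∈{2}] nothing but 2 survives at r2c6. So r2c6=2.
Step 2. [r4c1∈{2}] r4c1's peers cover all but 2. So r4c1=2.
Step 3. [r6c6∈{3}] r6c6's peers cover all but 3, so r6c6=3.
Step 4. [r6c2∈{1,2,4,5}] in row 6, 4 fits only at r6c2, so r6c2=4.
Step 5. [r3c2∈{6}] nothing but 6 survives at r3c2 ⇒ r3c2=6.
Step 6. [r3c5∈{2}] r3c5's peers cover all but 2, so r3c5=2.
Step 7. [r6c5∈{1}] r6c5 has the single candidate 1, so r6c5=1.
Step 8. [r1c3∈{2}] only 2 remains possible at r1c3 ⇒ r1c3=2.
Step 9. [r1c4∈{6}] only 6 remains possible at r1c4 ⇒ r1c4=6.
Step 10. [r5c2∈{1,2}] 2 has one home in row 5: r5c2 ⇒ r5c2=2.
Step 11. [r5c6∈{6}] only 6 remains possible at r5c6 ⇒ r5c6=6.
Step 12. [r3c6∈{5}] r3c6's peers cover all but 5, so r3c6=5.
Step 13. [r3c4∈{3}] nothing but 3 survives at r3c4. So r3c4=3.
Step 14. [r2c2∈{1}] nothing but 1 survives at r2c2 ⇒ r2c2=1.
Step 15. [r1c2∈{5}] r1c2's peers cover all but 5 ⇒ r1c2=5.
Step 16. [r5c3∈{1}] nothing but 1 survives at r5c3. So r5c3=1.
Step 17. [r4c5∈{6}] r4c5 has the single candidate 6 ⇒ r4c5=6.
Step 18. [r4c4∈{1}] nothing but 1 survives at r4c4. So r4c4=1.
Step 19. [r2c4∈{4}] r2c4's peers cover all but 4 ⇒ r2c4=4.
Step 20. [r6c4∈{2}] nothing but 2 survives at r6c4 ⇒ r6c4=2.
Step 21. [r6c1∈{5}] r6c1 has the single candidate 5 ⇒ r6c1=5.
Step 22. [r5c1∈{3}] r5c1 is down to just 3. So r5c1=3.

Answer: 4 5 2 6 3 1 / 6 1 3 4 5 2 / 1 6 4 3 2 5 / 2 3 5 1 6 4 / 3 2 1 5 4 6 / 5 4 6 2 1 3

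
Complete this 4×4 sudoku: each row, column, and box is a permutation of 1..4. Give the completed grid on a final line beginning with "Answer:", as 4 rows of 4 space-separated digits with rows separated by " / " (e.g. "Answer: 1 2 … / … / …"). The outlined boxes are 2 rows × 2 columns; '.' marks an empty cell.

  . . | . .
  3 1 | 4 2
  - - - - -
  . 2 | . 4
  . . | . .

Step 1. [r3c3∈{1,3}] in row 3, 3 fits only at r3c3, so r3c3=3.
Step 2. [r4c4∈{1}] only 1 remains possible at r4c4 ⇒ r4c4=1.
Step 3. [r4c1∈{4}] nothing but 4 survives at r4c1, so r4c1=4.
Step 4. [r4c2∈{3}] only 3 remains possible at r4c2, so r4c2=3.
Step 5. [r1c3∈{1}] r1c3 has the single candidate 1 ⇒ r1c3=1.
Step 6. [r1c4∈{3}] r1c4's peers cover all but 3, so r1c4=3.
Step 7. [r1c2∈{4}] nothing but 4 survives at r1c2, so r1c2=4.
Step 8. [r1c1∈{2}] r1c1's peers cover all but 2. So r1c1=2.
Step 9. [r3c1∈{1}] nothing but 1 survives at r3c1, so r3c1=1.
Step 10. [r4c3∈{2}] r4c3 is down to just 2 ⇒ r4c3=2.

Answer: 2 4 1 3 / 3 1 4 2 / 1 2 3 4 / 4 3 2 1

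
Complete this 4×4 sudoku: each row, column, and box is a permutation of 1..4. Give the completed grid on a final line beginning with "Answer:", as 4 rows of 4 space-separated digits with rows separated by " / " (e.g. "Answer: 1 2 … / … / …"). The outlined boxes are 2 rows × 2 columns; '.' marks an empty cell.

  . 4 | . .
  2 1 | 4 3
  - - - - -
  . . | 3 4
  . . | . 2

Step 1. [r4c3∈{1}] r4c3 is down to just 1, so r4c3=1.
Step 2. [r1c1∈{3}] r1c1 is down to just 3 ⇒ r1c1=3.
Step 3. [r3c1∈{1}] nothing but 1 survives at r3c1 ⇒ r3c1=1.
Step 4. [r4c2∈{3}] r4c2 has the single candidate 3. So r4c2=3.
Step 5. [r3c2∈{2}] r3c2's peers cover all but 2 ⇒ r3c2=2.
Step 6. [r1c3∈{2}] r1c3 is down to just 2 ⇒ r1c3=2.
Step 7. [r1c4∈{1}] only 1 remains possible at r1c4. So r1c4=1.
Step 8. [r4c1∈{4}] r4c1 has the single candidate 4. So r4c1=4.

Answer: 3 4 2 1 / 2 1 4 3 / 1 2 3 4 / 4 3 1 2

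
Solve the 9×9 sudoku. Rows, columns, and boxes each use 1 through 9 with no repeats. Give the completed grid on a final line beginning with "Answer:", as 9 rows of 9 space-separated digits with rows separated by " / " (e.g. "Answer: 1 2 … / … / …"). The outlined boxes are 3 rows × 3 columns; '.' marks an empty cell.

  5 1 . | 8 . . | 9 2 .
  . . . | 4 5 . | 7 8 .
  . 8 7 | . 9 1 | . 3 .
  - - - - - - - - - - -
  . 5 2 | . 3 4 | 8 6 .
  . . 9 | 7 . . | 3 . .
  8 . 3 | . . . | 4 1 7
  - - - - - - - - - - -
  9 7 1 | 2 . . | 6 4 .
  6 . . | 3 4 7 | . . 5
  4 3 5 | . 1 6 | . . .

Step 1. [r2c6∈{2,3}] 2 has one home in box 2: r2c6 ⇒ r2c6=2.
Step 2. [r6c4∈{5,6,9}] across col 4, 5 lands solely at r6c4 ⇒ r6c4=5.
Step 3. [r6c2∈{6}] r6c2 is down to just 6. So r6c2=6.
Step 4. [r9c4∈{9}] r9c4 is down to just 9. So r9c4=9.
Step 5. [r5c5∈{2,6,8}] 6 has one home in row 5: r5c5. So r5c5=6.
Step 6. [r3c9∈{4,6}] across row 3, 4 lands solely at r3c9 ⇒ r3c9=4.
Step 7. [r7c5∈{8}] r7c5's peers cover all but 8, so r7c5=8.
Step 8. [r9c7∈{2}] r9c7 is down to just 2. So r9c7=2.
Step 9. [r2c3∈{6}] r2c3 is down to just 6, so r2c3=6.
Step 10. [r4c1∈{1,7}] in row 4, 7 fits only at r4c1 ⇒ r4c1=7.
Step 11. [r4c9∈{9}] r4c9 has the single candidate 9, so r4c9=9.
Step 12. [r5c9∈{2}] r5c9 is down to just 2 ⇒ r5c9=2.
Step 13. [r5c8∈{5}] nothing but 5 survives at r5c8, so r5c8=5.
Step 14. [r6c5∈{2}] r6c5 is down to just 2. So r6c5=2.
Step 15. [r2c9∈{1}] r2c9 has the single candidate 1. So r2c9=1.
Step 16. [r6c6∈{9}] only 9 remains possible at r6c6, so r6c6=9.
Step 17. [r9c9∈{8}] r9c9 has the single candidate 8 ⇒ r9c9=8.
Step 18. [r8c7∈{1}] nothing but 1 survives at r8c7, so r8c7=1.
Step 19. [r7c9∈{3}] nothing but 3 survives at r7c9. So r7c9=3.
Step 20. [r2c2∈{9}] r2c2's peers cover all but 9, so r2c2=9.
Step 21. [r5c6∈{8}] only 8 remains possible at r5c6 ⇒ r5c6=8.
Step 22. [r1c6∈{3}] r1c6 has the single candidate 3 ⇒ r1c6=3.
Step 23. [r9c8∈{7}] r9c8's peers cover all but 7. So r9c8=7.
Step 24. [r2c1∈{3}] r2c1's peers cover all but 3, so r2c1=3.
Step 25. [r1c9∈{6}] r1c9's peers cover all but 6, so r1c9=6.
Step 26. [r8c2∈{2}] only 2 remains possible at r8c2 ⇒ r8c2=2.
Step 27. [r3c4∈{6}] r3c4's peers cover all but 6, so r3c4=6.
Step 28. [r5c2∈{4}] only 4 remains possible at r5c2 ⇒ r5c2=4.
Step 29. [r5c1∈{1}] r5c1's peers cover all but 1, so r5c1=1.
Step 30. [r8c3∈{8}] only 8 remains possible at r8c3. So r8c3=8.
Step 31. [r3c1∈{2}] r3c1's peers cover all but 2, so r3c1=2.
Step 32. [r8c8∈{9}] nothing but 9 survives at r8c8. So r8c8=9.
Step 33. [r1c5∈{7}] r1c5's peers cover all but 7. So r1c5=7.
Step 34. [r3c7∈{5}] r3c7 is down to just 5, so r3c7=5.
Step 35. [r4c4∈{1}] nothing but 1 survives at r4c4 ⇒ r4c4=1.
Step 36. [r1c3∈{4}] nothing but 4 survives at r1c3 ⇒ r1c3=4.
Step 37. [r7c6∈{5}] r7c6 is down to just 5. So r7c6=5.

Answer: 5 1 4 8 7 3 9 2 6 / 3 9 6 4 5 2 7 8 1 / 2 8 7 6 9 1 5 3 4 / 7 5 2 1 3 4 8 6 9 / 1 4 9 7 6 8 3 5 2 / 8 6 3 5 2 9 4 1 7 / 9 7 1 2 8 5 6 4 3 / 6 2 8 3 4 7 1 9 5 / 4 3 5 9 1 6 2 7 8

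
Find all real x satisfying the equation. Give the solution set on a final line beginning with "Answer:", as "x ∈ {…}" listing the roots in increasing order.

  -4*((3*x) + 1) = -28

Step 1. [-4*((3*x) + 1) = -28] -4·(inner) — divide through by -4, so div: (3*x) + 1 = 7.
Step 2. [(3*x) + 1 = 7] peel the +1: subtract 1 from each side, so sub: 3*x = 6.
Step 3. [3*x = 6] 3 out front; divide by 3. So div: x = 2.

Answer: x ∈ {2}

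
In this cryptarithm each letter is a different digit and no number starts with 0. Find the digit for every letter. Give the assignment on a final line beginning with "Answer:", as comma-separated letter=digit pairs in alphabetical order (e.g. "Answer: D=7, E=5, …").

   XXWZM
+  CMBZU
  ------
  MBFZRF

Step 1. [col 1: M + U ≡ F (mod 10)] several values work for M in column 1 (M + U ≡ F (mod 10), carry-in 0); try M=1 ⇒ M=1.
Step 2. [col 1: M + U ≡ F (mod 10)] several values work for F in column 1 (M + U ≡ F (mod 10), carry-in 0); try F=7. So F=7.
Step 3. [col 1: M + U ≡ F (mod 10)] column 1 reads M+U+carry(0)=F with M=1, F=7; with digits 1,7 already taken and all letters distinct, the only value for U is 6 ⇒ U=6.
Step 4. [col 2: Z + Z ≡ R (mod 10)] no forcing yet in column 2 (carry-in 0); Z=2 is free and consistent — try it ⇒ Z=2.
Step 5. [col 2: Z + Z ≡ R (mod 10)] column 2 reads Z+Z+carry(0)=R with Z=2; with digits 1,2,6,7 already taken and all letters distinct, the only value for R is 4 ⇒ R=4.
Step 6. [col 3: W + B ≡ Z (mod 10)] column 3 (W + B ≡ Z (mod 10), carry-in 0) doesn't pin B yet; pick B=3 and continue ⇒ B=3.
Step 7. [col 3: W + B ≡ Z (mod 10)] column 3 reads W+B+carry(0)=Z with B=3, Z=2; with digits 1,2,3,4,6,7 already taken and all letters distinct, the only value for W is 9. So W=9.
Step 8. [col 4: X + M ≡ F (mod 10)] from column 4 (M=1, F=7, carry-in 1, digits 1,2,3,4,6,7,9 already taken and all letters distinct): X must equal 5. So X=5.
Step 9. [col 5: X + C ≡ B (mod 10)] in column 5 we have X+C≡B with carry-in 0; given X=5, B=3 and digits 1,2,3,4,5,6,7,9 already taken and all letters distinct, that pins C to 8. So C=8.

Answer: B=3, C=8, F=7, M=1, R=4, U=6, W=9, X=5, Z=2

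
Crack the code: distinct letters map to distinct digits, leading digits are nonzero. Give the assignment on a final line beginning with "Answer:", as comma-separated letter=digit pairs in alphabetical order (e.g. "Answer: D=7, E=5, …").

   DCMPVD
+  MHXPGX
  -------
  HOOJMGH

Step 1. [col 1: D + X ≡ H (mod 10)] several values work for X in column 1 (D + X ≡ H (mod 10), carry-in 0); try X=6. So X=6.
Step 2. [col 1: D + X ≡ H (mod 10)] D=5 is one option consistent with column 1 (D + X ≡ H (mod 10), carry-in 0) — take it ⇒ D=5.
Step 3. [col 1: D + X ≡ H (mod 10)] in column 1 we have D+X≡H with carry-in 0; given D=5, X=6 and digits 5,6 already taken and all letters distinct, that pins H to 1, so H=1.
Step 4. [col 2: V + G ≡ G (mod 10)] in column 2 we have V+G≡G with carry-in 1; given nothing yet and digits 1,5,6 already taken and all letters distinct, that pins V to 9, so V=9.
Step 5. [col 2: V + G ≡ G (mod 10)] no forcing yet in column 2 (carry-in 1); G=3 is free and consistent — try it ⇒ G=3.
Step 6. [col 3: P + P ≡ M (mod 10)] in column 3 we have P+P≡M with carry-in 1; given nothing yet and digits 1,3,5,6,9 already taken and all letters distinct, that pins P to 8, so P=8.
Step 7. [col 3: P + P ≡ M (mod 10)] column 3: given P=8, carry-in 1, and digits 1,3,5,6,8,9 already taken and all letters distinct, P+P≡M (mod 10) forces M=7 ⇒ M=7.
Step 8. [col 4: M + X ≡ J (mod 10)] column 4 reads M+X+carry(1)=J with M=7, X=6; with digits 1,3,5,6,7,8,9 already taken and all letters distinct, the only value for J is 4. So J=4.
Step 9. [col 5: C + H ≡ O (mod 10)] column 5: given H=1, carry-in 1, and digits 1,3,4,5,6,7,8,9 already taken and all letters distinct, C+H≡O (mod 10) forces O=2, so O=2.
Step 10. [col 5: C + H ≡ O (mod 10)] column 5: given H=1, O=2, carry-in 1, and digits 1,2,3,4,5,6,7,8,9 already taken and all letters distinct, C+H≡O (mod 10) forces C=0, so C=0.

Answer: C=0, D=5, G=3, H=1, J=4, M=7, O=2, P=8, V=9, X=6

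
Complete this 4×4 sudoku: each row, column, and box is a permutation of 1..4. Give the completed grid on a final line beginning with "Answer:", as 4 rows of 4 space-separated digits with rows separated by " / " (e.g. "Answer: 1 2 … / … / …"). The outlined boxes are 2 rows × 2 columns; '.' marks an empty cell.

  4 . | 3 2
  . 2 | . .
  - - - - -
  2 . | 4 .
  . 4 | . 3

Step 1. [r3c4∈{1}] r3c4 has the single candidate 1 ⇒ r3c4=1.
Step 2. [r4c1∈{1}] nothing but 1 survives at r4c1. So r4c1=1.
Step 3. [r2c3∈{1}] r2c3 is down to just 1. So r2c3=1.
Step 4. [r1c2∈{1}] r1c2 is down to just 1, so r1c2=1.
Step 5. [r2c4∈{4}] r2c4 is down to just 4. So r2c4=4.
Step 6. [r4c3∈{2}] nothing but 2 survives at r4c3. So r4c3=2.
Step 7. [r3c2∈{3}] r3c2 has the single candidate 3. So r3c2=3.
Step 8. [r2c1∈{3}] only 3 remains possible at r2c1, so r2c1=3.

Answer: 4 1 3 2 / 3 2 1 4 / 2 3 4 1 / 1 4 2 3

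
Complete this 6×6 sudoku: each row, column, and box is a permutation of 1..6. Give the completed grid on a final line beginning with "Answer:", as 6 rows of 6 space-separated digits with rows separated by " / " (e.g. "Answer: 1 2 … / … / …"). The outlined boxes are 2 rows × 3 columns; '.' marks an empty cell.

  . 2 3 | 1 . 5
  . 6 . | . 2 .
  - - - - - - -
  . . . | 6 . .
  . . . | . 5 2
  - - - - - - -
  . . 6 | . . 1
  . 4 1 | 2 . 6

Step 1. [r6c1∈{3,5}] in row 6, 5 fits only at r6c1, so r6c1=5.
Step 2. [r5c2∈{3}] only 3 remains possible at r5c2 ⇒ r5c2=3.
Step 3. [r4c3∈{4}] nothing but 4 survives at r4c3, so r4c3=4.
Step 4. [r4c4∈{3}] only 3 remains possible at r4c4. So r4c4=3.
Step 5. [r2c4∈{4}] nothing but 4 survives at r2c4, so r2c4=4.
Step 6. [r4c2∈{1}] only 1 remains possible at r4c2 ⇒ r4c2=1.
Step 7. [r3c3∈{2,5}] in col 3, 2 fits only at r3c3. So r3c3=2.
Step 8. [r5c5∈{4}] only 4 remains possible at r5c5. So r5c5=4.
Step 9. [r5c1∈{2}] r5c1's peers cover all but 2. So r5c1=2.
Step 10. [r3c2∈{5}] only 5 remains possible at r3c2. So r3c2=5.
Step 11. [r5c4∈{5}] r5c4 is down to just 5 ⇒ r5c4=5.
Step 12. [r3c6∈{4}] r3c6 has the single candidate 4 ⇒ r3c6=4.
Step 13. [r2c1∈{1}] only 1 remains possible at r2c1 ⇒ r2c1=1.
Step 14. [r6c5∈{3}] r6c5's peers cover all but 3, so r6c5=3.
Step 15. [r1c1∈{4}] r1c1 has the single candidate 4 ⇒ r1c1=4.
Step 16. [r1c5∈{6}] r1c5's peers cover all but 6, so r1c5=6.
Step 17. [r3c5∈{1}] only 1 remains possible at r3c5 ⇒ r3c5=1.
Step 18. [r3c1∈{3}] nothing but 3 survives at r3c1 ⇒ r3c1=3.
Step 19. [r2c3∈{5}] nothing but 5 survives at r2c3 ⇒ r2c3=5.
Step 20. [r2c6∈{3}] nothing but 3 survives at r2c6. So r2c6=3.
Step 21. [r4c1∈{6}] r4c1 is down to just 6, so r4c1=6.

Answer: 4 2 3 1 6 5 / 1 6 5 4 2 3 / 3 5 2 6 1 4 / 6 1 4 3 5 2 / 2 3 6 5 4 1 / 5 4 1 2 3 6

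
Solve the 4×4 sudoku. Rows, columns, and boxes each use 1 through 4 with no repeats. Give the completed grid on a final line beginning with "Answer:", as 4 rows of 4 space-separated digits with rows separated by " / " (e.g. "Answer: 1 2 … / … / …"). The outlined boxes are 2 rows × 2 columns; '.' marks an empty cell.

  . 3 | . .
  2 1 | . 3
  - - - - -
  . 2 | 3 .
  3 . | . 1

Step 1. [r3c4∈{4}] r3c4's peers cover all but 4. So r3c4=4.
Step 2. [r1c3∈{1,2,4}] in row 1, 1 fits only at r1c3 ⇒ r1c3=1.
Step 3. [r1c1∈{4}] r1c1 has the single candidate 4. So r1c1=4.
Step 4. [r3c1∈{1}] nothing but 1 survives at r3c1 ⇒ r3c1=1.
Step 5. [r4c3∈{2}] r4c3's peers cover all but 2. So r4c3=2.
Step 6. [r1c4∈{2}] only 2 remains possible at r1c4 ⇒ r1c4=2.
Step 7. [r2c3∈{4}] r2c3 has the single candidate 4 ⇒ r2c3=4.
Step 8. [r4c2∈{4}] r4c2 is down to just 4 ⇒ r4c2=4.

Answer: 4 3 1 2 / 2 1 4 3 / 1 2 3 4 / 3 4 2 1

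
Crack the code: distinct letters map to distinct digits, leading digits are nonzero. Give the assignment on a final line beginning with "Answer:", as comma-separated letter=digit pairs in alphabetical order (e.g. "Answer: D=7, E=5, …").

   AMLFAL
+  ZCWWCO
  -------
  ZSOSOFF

Step 1. [col 1: L + O ≡ F (mod 10)] column 1 (L + O ≡ F (mod 10), carry-in 0) doesn't pin F yet; pick F=5 and continue, so F=5.
Step 2. [col 1: L + O ≡ F (mod 10)] no forcing yet in column 1 (carry-in 0); O=2 is free and consistent — try it ⇒ O=2.
Step 3. [Z] Z is the leading digit of a 7-digit sum of two 6-digit numbers; the final carry is exactly 1 ⇒ Z=1.
Step 4. [col 1: L + O ≡ F (mod 10)] column 1: given O=2, F=5, carry-in 0, and digits 1,2,5 already taken and all letters distinct, L+O≡F (mod 10) forces L=3. So L=3.
Step 5. [col 2: A + C ≡ F (mod 10)] no forcing yet in column 2 (carry-in 0); C=7 is free and consistent — try it, so C=7.
Step 6. [col 2: A + C ≡ F (mod 10)] column 2 reads A+C+carry(0)=F with C=7, F=5; with digits 1,2,3,5,7 already taken and all letters distinct, the only value for A is 8. So A=8.
Step 7. [col 3: F + W ≡ O (mod 10)] in column 3 we have F+W≡O with carry-in 1; given F=5, O=2 and digits 1,2,3,5,7,8 already taken and all letters distinct, that pins W to 6, so W=6.
Step 8. [col 4: L + W ≡ S (mod 10)] column 4 reads L+W+carry(1)=S with L=3, W=6; with digits 1,2,3,5,6,7,8 already taken and all letters distinct, the only value for S is 0. So S=0.
Step 9. [col 5: M + C ≡ O (mod 10)] column 5: given C=7, O=2, carry-in 1, and digits 0,1,2,3,5,6,7,8 already taken and all letters distinct, M+C≡O (mod 10) forces M=4, so M=4.

Answer: A=8, C=7, F=5, L=3, M=4, O=2, S=0, W=6, Z=1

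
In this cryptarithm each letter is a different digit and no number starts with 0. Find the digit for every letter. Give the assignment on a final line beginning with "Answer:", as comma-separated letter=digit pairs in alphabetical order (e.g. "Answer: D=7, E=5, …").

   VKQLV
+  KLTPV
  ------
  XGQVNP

Step 1. [X] X is the leading digit of a 6-digit sum of two 5-digit numbers; the final carry is exactly 1, so X=1.
Step 2. [col 1: V + V ≡ P (mod 10)] V=6 is one option consistent with column 1 (V + V ≡ P (mod 10), carry-in 0) — take it, so V=6.
Step 3. [col 1: V + V ≡ P (mod 10)] from column 1 (V=6, carry-in 0, digits 1,6 already taken and all letters distinct): P must equal 2 ⇒ P=2.
Step 4. [col 2: L + P ≡ N (mod 10)] no forcing yet in column 2 (carry-in 1); L=0 is free and consistent — try it. So L=0.
Step 5. [col 2: L + P ≡ N (mod 10)] from column 2 (L=0, P=2, carry-in 1, digits 0,1,2,6 already taken and all letters distinct): N must equal 3 ⇒ N=3.
Step 6. [col 3: Q + T ≡ V (mod 10)] column 3 (Q + T ≡ V (mod 10), carry-in 0) doesn't pin Q yet; pick Q=9 and continue. So Q=9.
Step 7. [col 3: Q + T ≡ V (mod 10)] from column 3 (Q=9, V=6, carry-in 0, digits 0,1,2,3,6,9 already taken and all letters distinct): T must equal 7 ⇒ T=7.
Step 8. [col 4: K + L ≡ Q (mod 10)] in column 4 we have K+L≡Q with carry-in 1; given L=0, Q=9 and digits 0,1,2,3,6,7,9 already taken and all letters distinct, that pins K to 8 ⇒ K=8.
Step 9. [col 5: V + K ≡ G (mod 10)] from column 5 (V=6, K=8, carry-in 0, digits 0,1,2,3,6,7,8,9 already taken and all letters distinct): G must equal 4, so G=4.

Answer: G=4, K=8, L=0, N=3, P=2, Q=9, T=7, V=6, X=1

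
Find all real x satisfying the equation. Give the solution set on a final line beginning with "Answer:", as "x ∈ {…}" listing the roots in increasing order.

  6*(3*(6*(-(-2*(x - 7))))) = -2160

Step 1. [6*(3*(6*(-(-2*(x - 7))))) = -2160] leading coefficient 6: divide by 6. So div: 3*(6*(-(-2*(x - 7)))) = -360.
Step 2. [3*(6*(-(-2*(x - 7)))) = -360] LHS = 3·(…); ÷3 both sides ⇒ div: 6*(-(-2*(x - 7))) = -120.
Step 3. [6*(-(-2*(x - 7))) = -120] leading coefficient 6: divide by 6, so div: -(-2*(x - 7)) = -20.
Step 4. [-(-2*(x - 7)) = -20] leading − — multiply by −1 ⇒ neg: -2*(x - 7) = 20.
Step 5. [-2*(x - 7) = 20] -2 out front; divide by -2 ⇒ div: x - 7 = -10.
Step 6. [x - 7 = -10] peel the -7: add 7 from each side. So sub: x = -3.

Answer: x ∈ {-3}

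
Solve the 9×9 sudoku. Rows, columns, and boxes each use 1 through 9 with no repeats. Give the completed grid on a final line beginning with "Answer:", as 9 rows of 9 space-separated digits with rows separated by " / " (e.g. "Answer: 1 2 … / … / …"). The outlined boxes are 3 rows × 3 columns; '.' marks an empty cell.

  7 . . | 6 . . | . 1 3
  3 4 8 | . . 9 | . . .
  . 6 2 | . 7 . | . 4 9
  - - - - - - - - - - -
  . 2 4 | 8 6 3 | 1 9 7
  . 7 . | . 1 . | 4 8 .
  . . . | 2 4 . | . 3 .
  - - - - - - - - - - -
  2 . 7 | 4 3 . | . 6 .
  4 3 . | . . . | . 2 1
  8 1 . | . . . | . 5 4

Step 1. [r5c6∈{5}] r5c6 has the single candidate 5 ⇒ r5c6=5.
Step 2. [r5c4∈{9}] r5c4 has the single candidate 9. So r5c4=9.
Step 3. [r6c1∈{1,5,6,9}] r6c1 is the only open cell in col 1 admitting 9, so r6c1=9.
Step 4. [r7c2∈{5,9}] r7c2 is the only open cell in row 7 admitting 5. So r7c2=5.
Step 5. [r9c4∈{7}] r9c4 has the single candidate 7 ⇒ r9c4=7.
Step 6. [r8c7∈{7,8,9}] r8c7 is the only open cell in row 8 admitting 7 ⇒ r8c7=7.
Step 7. [r8c4∈{5}] r8c4 is down to just 5, so r8c4=5.
Step 8. [r3c1∈{1,5}] col 1 places 1 nowhere but r3c1, so r3c1=1.
Step 9. [r3c7∈{5,8}] r3c7 is the only open cell in row 3 admitting 5. So r3c7=5.
Step 10. [r1c7∈{2,8}] across box 3, 8 lands solely at r1c7 ⇒ r1c7=8.
Step 11. [r6c7∈{6}] nothing but 6 survives at r6c7 ⇒ r6c7=6.
Step 12. [r1c3∈{5,9}] in box 1, 5 fits only at r1c3. So r1c3=5.
Step 13. [r1c5∈{2}] nothing but 2 survives at r1c5, so r1c5=2.
Step 14. [r8c5∈{8,9}] in col 5, 8 fits only at r8c5 ⇒ r8c5=8.
Step 15. [r8c6∈{6}] nothing but 6 survives at r8c6, so r8c6=6.
Step 16. [r9c5∈{9}] only 9 remains possible at r9c5 ⇒ r9c5=9.
Step 17. [r5c1∈{6}] r5c1 is down to just 6, so r5c1=6.
Step 18. [r5c9∈{2}] only 2 remains possible at r5c9, so r5c9=2.
Step 19. [r2c9∈{6}] r2c9 is down to just 6, so r2c9=6.
Step 20. [r4c1∈{5}] nothing but 5 survives at r4c1. So r4c1=5.
Step 21. [r3c6∈{8}] nothing but 8 survives at r3c6 ⇒ r3c6=8.
Step 22. [r8c3∈{9}] only 9 remains possible at r8c3, so r8c3=9.
Step 23. [r7c9∈{8}] r7c9's peers cover all but 8, so r7c9=8.
Step 24. [r7c6∈{1}] only 1 remains possible at r7c6 ⇒ r7c6=1.
Step 25. [r5c3∈{3}] r5c3 is down to just 3. So r5c3=3.
Step 26. [r1c6∈{4}] r1c6 has the single candidate 4, so r1c6=4.
Step 27. [r7c7∈{9}] only 9 remains possible at r7c7 ⇒ r7c7=9.
Step 28. [r2c4∈{1}] r2c4 is down to just 1. So r2c4=1.
Step 29. [r6c6∈{7}] r6c6 is down to just 7, so r6c6=7.
Step 30. [r9c3∈{6}] r9c3's peers cover all but 6. So r9c3=6.
Step 31. [r9c7∈{3}] only 3 remains possible at r9c7 ⇒ r9c7=3.
Step 32. [r2c7∈{2}] r2c7 has the single candidate 2 ⇒ r2c7=2.
Step 33. [r6c3∈{1}] r6c3 is down to just 1. So r6c3=1.
Step 34. [r2c5∈{5}] r2c5's peers cover all but 5, so r2c5=5.
Step 35. [r6c2∈{8}] r6c2's peers cover all but 8, so r6c2=8.
Step 36. [r2c8∈{7}] r2c8 is down to just 7 ⇒ r2c8=7.
Step 37. [r6c9∈{5}] r6c9's peers cover all but 5. So r6c9=5.
Step 38. [r3c4∈{3}] r3c4 has the single candidate 3 ⇒ r3c4=3.
Step 39. [r9c6∈{2}] only 2 remains possible at r9c6 ⇒ r9c6=2.
Step 40. [r1c2∈{9}] r1c2's peers cover all but 9 ⇒ r1c2=9.

Answer: 7 9 5 6 2 4 8 1 3 / 3 4 8 1 5 9 2 7 6 / 1 6 2 3 7 8 5 4 9 / 5 2 4 8 6 3 1 9 7 / 6 7 3 9 1 5 4 8 2 / 9 8 1 2 4 7 6 3 5 / 2 5 7 4 3 1 9 6 8 / 4 3 9 5 8 6 7 2 1 / 8 1 6 7 9 2 3 5 4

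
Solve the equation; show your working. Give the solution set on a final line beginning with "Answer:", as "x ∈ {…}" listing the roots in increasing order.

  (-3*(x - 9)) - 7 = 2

Step 1. [(-3*(x - 9)) - 7 = 2] peel the -7: add 7 from each side. So sub: -3*(x - 9) = 9.
Step 2. [-3*(x - 9) = 9] -3 out front; divide by -3 ⇒ div: x - 9 = -3.
Step 3. [x - 9 = -3] -9 is outermost — add 9 both sides. So sub: x = 6.

Answer: x ∈ {6}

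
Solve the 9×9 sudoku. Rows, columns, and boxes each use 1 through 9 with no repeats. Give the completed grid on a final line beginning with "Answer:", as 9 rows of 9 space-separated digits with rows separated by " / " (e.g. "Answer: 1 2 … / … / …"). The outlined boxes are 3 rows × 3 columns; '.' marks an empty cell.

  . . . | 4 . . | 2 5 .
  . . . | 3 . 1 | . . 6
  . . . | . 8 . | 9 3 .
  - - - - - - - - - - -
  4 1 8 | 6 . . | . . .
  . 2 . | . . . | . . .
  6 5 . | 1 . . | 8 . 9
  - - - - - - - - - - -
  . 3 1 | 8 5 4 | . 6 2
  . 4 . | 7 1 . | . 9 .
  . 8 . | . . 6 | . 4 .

Step 1. [r7c7∈{7}] r7c7 is down to just 7, so r7c7=7.
Step 2. [r7c1∈{9}] r7c1 has the single candidate 9, so r7c1=9.
Step 3. [r5c3∈{3,7,9}] r5c3 is the only open cell in box 4 admitting 9, so r5c3=9.
Step 4. [r5c4∈{5}] r5c4 has the single candidate 5 ⇒ r5c4=5.
Step 5. [r3c4∈{2}] nothing but 2 survives at r3c4, so r3c4=2.
Step 6. [r6c5∈{2,3,4,7}] row 6 places 4 nowhere but r6c5 ⇒ r6c5=4.
Step 7. [r1c5∈{6,7,9}] col 5 places 6 nowhere but r1c5, so r1c5=6.
Step 8. [r2c8∈{7,8}] r2c8 is the only open cell in col 8 admitting 8 ⇒ r2c8=8.
Step 9. [r5c7∈{1,3,4,6}] row 5 places 6 nowhere but r5c7. So r5c7=6.
Step 10. [r5c9∈{1,3,4,7}] row 5 places 4 nowhere but r5c9 ⇒ r5c9=4.
Step 11. [r3c3∈{4,5,6,7}] row 3 places 4 nowhere but r3c3. So r3c3=4.
Step 12. [r9c7∈{1,3,5}] 1 has one home in col 7: r9c7. So r9c7=1.
Step 13. [r1c1∈{1,3,7,8}] across row 1, 8 lands solely at r1c1, so r1c1=8.
Step 14. [r5c1∈{3,7}] across col 1, 3 lands solely at r5c1 ⇒ r5c1=3.
Step 15. [r5c5∈{7}] only 7 remains possible at r5c5. So r5c5=7.
Step 16. [r6c6∈{2,3}] row 6 places 3 nowhere but r6c6, so r6c6=3.
Step 17. [r6c3∈{7}] r6c3 is down to just 7. So r6c3=7.
Step 18. [r2c5∈{9}] nothing but 9 survives at r2c5 ⇒ r2c5=9.
Step 19. [r2c2∈{7}] r2c2 is down to just 7 ⇒ r2c2=7.
Step 20. [r8c6∈{2}] r8c6 has the single candidate 2. So r8c6=2.
Step 21. [r8c1∈{5}] r8c1 is down to just 5. So r8c1=5.
Step 22. [r8c7∈{3}] nothing but 3 survives at r8c7, so r8c7=3.
Step 23. [r1c6∈{7}] r1c6 is down to just 7 ⇒ r1c6=7.
Step 24. [r2c1∈{2}] nothing but 2 survives at r2c1, so r2c1=2.
Step 25. [r4c9∈{3,5,7}] r4c9 is the only open cell in row 4 admitting 3 ⇒ r4c9=3.
Step 26. [r6c8∈{2}] only 2 remains possible at r6c8, so r6c8=2.
Step 27. [r3c9∈{1,7}] 7 has one home in row 3: r3c9. So r3c9=7.
Step 28. [r2c7∈{4}] r2c7's peers cover all but 4 ⇒ r2c7=4.
Step 29. [r8c3∈{6}] only 6 remains possible at r8c3 ⇒ r8c3=6.
Step 30. [r1c3∈{3}] only 3 remains possible at r1c3. So r1c3=3.
Step 31. [r3c1∈{1}] r3c1's peers cover all but 1 ⇒ r3c1=1.
Step 32. [r9c4∈{9}] r9c4 is down to just 9, so r9c4=9.
Step 33. [r5c8∈{1}] only 1 remains possible at r5c8 ⇒ r5c8=1.
Step 34. [r3c6∈{5}] r3c6 is down to just 5 ⇒ r3c6=5.
Step 35. [r1c9∈{1}] r1c9 is down to just 1, so r1c9=1.
Step 36. [r9c5∈{3}] only 3 remains possible at r9c5, so r9c5=3.
Step 37. [r4c8∈{7}] nothing but 7 survives at r4c8, so r4c8=7.
Step 38. [r9c1∈{7}] r9c1's peers cover all but 7 ⇒ r9c1=7.
Step 39. [r3c2∈{6}] nothing but 6 survives at r3c2. So r3c2=6.
Step 40. [r4c6∈{9}] nothing but 9 survives at r4c6 ⇒ r4c6=9.
Step 41. [r9c3∈{2}] r9c3 has the single candidate 2. So r9c3=2.
Step 42. [r2c3∈{5}] nothing but 5 survives at r2c3, so r2c3=5.
Step 43. [r9c9∈{5}] only 5 remains possible at r9c9 ⇒ r9c9=5.
Step 44. [r8c9∈{8}] r8c9 has the single candidate 8. So r8c9=8.
Step 45. [r5c6∈{8}] r5c6's peers cover all but 8. So r5c6=8.
Step 46. [r4c7∈{5}] only 5 remains possible at r4c7, so r4c7=5.
Step 47. [r1c2∈{9}] r1c2 has the single candidate 9. So r1c2=9.
Step 48. [r4c5∈{2}] r4c5's peers cover all but 2. So r4c5=2.

Answer: 8 9 3 4 6 7 2 5 1 / 2 7 5 3 9 1 4 8 6 / 1 6 4 2 8 5 9 3 7 / 4 1 8 6 2 9 5 7 3 / 3 2 9 5 7 8 6 1 4 / 6 5 7 1 4 3 8 2 9 / 9 3 1 8 5 4 7 6 2 / 5 4 6 7 1 2 3 9 8 / 7 8 2 9 3 6 1 4 5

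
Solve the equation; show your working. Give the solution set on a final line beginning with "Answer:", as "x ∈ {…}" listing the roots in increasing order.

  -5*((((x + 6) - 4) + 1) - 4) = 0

Step 1. [-5*((((x + 6) - 4) + 1) - 4) = 0] leading coefficient -5: divide by -5 ⇒ div: (((x + 6) - 4) + 1) - 4 = 0.
Step 2. [(((x + 6) - 4) + 1) - 4 = 0] the outer -4 inverts by adding 4, so sub: ((x + 6) - 4) + 1 = 4.
Step 3. [((x + 6) - 4) + 1 = 4] 1 comes off first (subtract 1) ⇒ sub: (x + 6) - 4 = 3.
Step 4. [(x + 6) - 4 = 3] add 4: x sits inside (… - 4). So sub: x + 6 = 7.
Step 5. [x + 6 = 7] peel the +6: subtract 6 from each side, so sub: x = 1.

Answer: x ∈ {1}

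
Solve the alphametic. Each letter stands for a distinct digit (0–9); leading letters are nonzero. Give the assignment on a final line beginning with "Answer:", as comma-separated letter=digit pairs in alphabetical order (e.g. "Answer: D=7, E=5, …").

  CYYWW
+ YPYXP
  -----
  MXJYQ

Step 1. [col 1: W + P ≡ Q (mod 10)] no forcing yet in column 1 (carry-in 0); P=6 is free and consistent — try it, so P=6.
Step 2. [col 1: W + P ≡ Q (mod 10)] Q=9 is one option consistent with column 1 (W + P ≡ Q (mod 10), carry-in 0) — take it. So Q=9.
Step 3. [col 1: W + P ≡ Q (mod 10)] from column 1 (P=6, Q=9, carry-in 0, digits 6,9 already taken and all letters distinct): W must equal 3 ⇒ W=3.
Step 4. [col 2: W + X ≡ Y (mod 10)] no forcing yet in column 2 (carry-in 0); X=2 is free and consistent — try it ⇒ X=2.
Step 5. [col 2: W + X ≡ Y (mod 10)] in column 2 we have W+X≡Y with carry-in 0; given W=3, X=2 and digits 2,3,6,9 already taken and all letters distinct, that pins Y to 5. So Y=5.
Step 6. [col 3: Y + Y ≡ J (mod 10)] column 3: given Y=5, carry-in 0, and digits 2,3,5,6,9 already taken and all letters distinct, Y+Y≡J (mod 10) forces J=0. So J=0.
Step 7. [col 5: C + Y ≡ M (mod 10)] no forcing yet in column 5 (carry-in 1); C=1 is free and consistent — try it. So C=1.
Step 8. [col 5: C + Y ≡ M (mod 10)] column 5: given C=1, Y=5, carry-in 1, and digits 0,1,2,3,5,6,9 already taken and all letters distinct, C+Y≡M (mod 10) forces M=7. So M=7.

Answer: C=1, J=0, M=7, P=6, Q=9, W=3, X=2, Y=5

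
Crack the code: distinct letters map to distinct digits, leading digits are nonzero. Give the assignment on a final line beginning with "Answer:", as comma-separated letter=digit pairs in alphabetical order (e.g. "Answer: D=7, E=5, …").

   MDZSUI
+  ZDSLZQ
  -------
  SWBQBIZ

Step 1. [col 1: I + Q ≡ Z (mod 10)] several values work for I in column 1 (I + Q ≡ Z (mod 10), carry-in 0); try I=8. So I=8.
Step 2. [col 1: I + Q ≡ Z (mod 10)] column 1 (I + Q ≡ Z (mod 10), carry-in 0) doesn't pin Q yet; pick Q=6 and continue. So Q=6.
Step 3. [S] adding two 6-digit numbers gives at most 6+1 digits, and here it does — S is that final carry and must be 1, so S=1.
Step 4. [col 1: I + Q ≡ Z (mod 10)] column 1: given I=8, Q=6, carry-in 0, and digits 1,6,8 already taken and all letters distinct, I+Q≡Z (mod 10) forces Z=4 ⇒ Z=4.
Step 5. [col 2: U + Z ≡ I (mod 10)] column 2 reads U+Z+carry(1)=I with Z=4, I=8; with digits 1,4,6,8 already taken and all letters distinct, the only value for U is 3 ⇒ U=3.
Step 6. [col 3: S + L ≡ B (mod 10)] from column 3 (S=1, carry-in 0, digits 1,3,4,6,8 already taken and all letters distinct): L must equal 9 ⇒ L=9.
Step 7. [col 3: S + L ≡ B (mod 10)] column 3 reads S+L+carry(0)=B with S=1, L=9; with digits 1,3,4,6,8,9 already taken and all letters distinct, the only value for B is 0, so B=0.
Step 8. [col 5: D + D ≡ B (mod 10)] in column 5 we have D+D≡B with carry-in 0; given B=0 and digits 0,1,3,4,6,8,9 already taken and all letters distinct, that pins D to 5. So D=5.
Step 9. [col 6: M + Z ≡ W (mod 10)] several values work for W in column 6 (M + Z ≡ W (mod 10), carry-in 1); try W=2. So W=2.
Step 10. [col 6: M + Z ≡ W (mod 10)] in column 6 we have M+Z≡W with carry-in 1; given Z=4, W=2 and digits 0,1,2,3,4,5,6,8,9 already taken and all letters distinct, that pins M to 7. So M=7.

Answer: B=0, D=5, I=8, L=9, M=7, Q=6, S=1, U=3, W=2, Z=4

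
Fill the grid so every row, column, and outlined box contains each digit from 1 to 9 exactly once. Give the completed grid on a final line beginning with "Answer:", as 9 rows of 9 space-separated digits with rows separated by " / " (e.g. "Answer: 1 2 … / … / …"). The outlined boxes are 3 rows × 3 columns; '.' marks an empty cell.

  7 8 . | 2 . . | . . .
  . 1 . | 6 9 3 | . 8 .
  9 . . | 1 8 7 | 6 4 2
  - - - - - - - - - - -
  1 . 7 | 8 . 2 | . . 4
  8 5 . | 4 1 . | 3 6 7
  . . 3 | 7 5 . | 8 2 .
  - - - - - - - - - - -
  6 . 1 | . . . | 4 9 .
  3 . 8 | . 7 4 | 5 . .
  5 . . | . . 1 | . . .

Step 1. [r8c2∈{2,9}] in row 8, 2 fits only at r8c2. So r8c2=2.
Step 2. [r9c5∈{2,3,6}] across box 8, 6 lands solely at r9c5, so r9c5=6.
Step 3. [r1c6∈{5}] r1c6 is down to just 5 ⇒ r1c6=5.
Step 4. [r1c7∈{1,9}] across col 7, 1 lands solely at r1c7 ⇒ r1c7=1.
Step 5. [r9c8∈{3,7}] r9c8 is the only open cell in col 8 admitting 7, so r9c8=7.
Step 6. [r6c1∈{4}] r6c1's peers cover all but 4. So r6c1=4.
Step 7. [r2c3∈{2,4,5}] row 2 places 4 nowhere but r2c3. So r2c3=4.
Step 8. [r9c3∈{9}] r9c3 is down to just 9. So r9c3=9.
Step 9. [r9c4∈{3}] r9c4 has the single candidate 3. So r9c4=3.
Step 10. [r6c6∈{6,9}] col 6 places 6 nowhere but r6c6 ⇒ r6c6=6.
Step 11. [r1c9∈{3,9}] in row 1, 9 fits only at r1c9 ⇒ r1c9=9.
Step 12. [r9c9∈{8}] r9c9's peers cover all but 8. So r9c9=8.
Step 13. [r4c7∈{9}] r4c7 is down to just 9, so r4c7=9.
Step 14. [r6c9∈{1}] nothing but 1 survives at r6c9, so r6c9=1.
Step 15. [r7c9∈{3}] nothing but 3 survives at r7c9, so r7c9=3.
Step 16. [r4c2∈{6}] only 6 remains possible at r4c2 ⇒ r4c2=6.
Step 17. [r5c6∈{9}] r5c6's peers cover all but 9 ⇒ r5c6=9.
Step 18. [r7c6∈{8}] only 8 remains possible at r7c6, so r7c6=8.
Step 19. [r2c7∈{7}] only 7 remains possible at r2c7. So r2c7=7.
Step 20. [r2c9∈{5}] r2c9's peers cover all but 5 ⇒ r2c9=5.
Step 21. [r8c8∈{1}] nothing but 1 survives at r8c8. So r8c8=1.
Step 22. [r9c2∈{4}] only 4 remains possible at r9c2, so r9c2=4.
Step 23. [r3c2∈{3}] r3c2's peers cover all but 3, so r3c2=3.
Step 24. [r4c5∈{3}] r4c5 has the single candidate 3. So r4c5=3.
Step 25. [r8c4∈{9}] r8c4 is down to just 9, so r8c4=9.
Step 26. [r7c5∈{2}] only 2 remains possible at r7c5. So r7c5=2.
Step 27. [r1c3∈{6}] only 6 remains possible at r1c3. So r1c3=6.
Step 28. [r9c7∈{2}] r9c7 has the single candidate 2 ⇒ r9c7=2.
Step 29. [r3c3∈{5}] r3c3's peers cover all but 5, so r3c3=5.
Step 30. [r4c8∈{5}] r4c8's peers cover all but 5, so r4c8=5.
Step 31. [r7c4∈{5}] r7c4 has the single candidate 5, so r7c4=5.
Step 32. [r8c9∈{6}] nothing but 6 survives at r8c9. So r8c9=6.
Step 33. [r7c2∈{7}] nothing but 7 survives at r7c2 ⇒ r7c2=7.
Step 34. [r1c5∈{4}] nothing but 4 survives at r1c5, so r1c5=4.
Step 35. [r5c3∈{2}] nothing but 2 survives at r5c3, so r5c3=2.
Step 36. [r6c2∈{9}] only 9 remains possible at r6c2, so r6c2=9.
Step 37. [r1c8∈{3}] nothing but 3 survives at r1c8. So r1c8=3.
Step 38. [r2c1∈{2}] r2c1 is down to just 2. So r2c1=2.

Answer: 7 8 6 2 4 5 1 3 9 / 2 1 4 6 9 3 7 8 5 / 9 3 5 1 8 7 6 4 2 / 1 6 7 8 3 2 9 5 4 / 8 5 2 4 1 9 3 6 7 / 4 9 3 7 5 6 8 2 1 / 6 7 1 5 2 8 4 9 3 / 3 2 8 9 7 4 5 1 6 / 5 4 9 3 6 1 2 7 8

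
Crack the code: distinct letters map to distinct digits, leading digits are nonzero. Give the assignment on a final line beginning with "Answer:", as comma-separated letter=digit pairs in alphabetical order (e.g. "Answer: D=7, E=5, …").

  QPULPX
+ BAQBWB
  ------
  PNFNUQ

Step 1. [col 1: X + B ≡ Q (mod 10)] column 1 (X + B ≡ Q (mod 10), carry-in 0) doesn't pin Q yet; pick Q=1 and continue, so Q=1.
Step 2. [col 1: X + B ≡ Q (mod 10)] several values work for X in column 1 (X + B ≡ Q (mod 10), carry-in 0); try X=9, so X=9.
Step 3. [col 1: X + B ≡ Q (mod 10)] column 1: given X=9, Q=1, carry-in 0, and digits 1,9 already taken and all letters distinct, X+B≡Q (mod 10) forces B=2 ⇒ B=2.
Step 4. [col 2: P + W ≡ U (mod 10)] U=3 is one option consistent with column 2 (P + W ≡ U (mod 10), carry-in 1) — take it, so U=3.
Step 5. [col 2: P + W ≡ U (mod 10)] P=4 is one option consistent with column 2 (P + W ≡ U (mod 10), carry-in 1) — take it, so P=4.
Step 6. [col 2: P + W ≡ U (mod 10)] from column 2 (P=4, U=3, carry-in 1, digits 1,2,3,4,9 already taken and all letters distinct): W must equal 8, so W=8.
Step 7. [col 3: L + B ≡ N (mod 10)] from column 3 (B=2, carry-in 1, digits 1,2,3,4,8,9 already taken and all letters distinct): L must equal 7 ⇒ L=7.
Step 8. [col 3: L + B ≡ N (mod 10)] in column 3 we have L+B≡N with carry-in 1; given L=7, B=2 and digits 1,2,3,4,7,8,9 already taken and all letters distinct, that pins N to 0, so N=0.
Step 9. [col 4: U + Q ≡ F (mod 10)] in column 4 we have U+Q≡F with carry-in 1; given U=3, Q=1 and digits 0,1,2,3,4,7,8,9 already taken and all letters distinct, that pins F to 5 ⇒ F=5.
Step 10. [col 5: P + A ≡ N (mod 10)] column 5 reads P+A+carry(0)=N with P=4, N=0; with digits 0,1,2,3,4,5,7,8,9 already taken and all letters distinct, the only value for A is 6. So A=6.

Answer: A=6, B=2, F=5, L=7, N=0, P=4, Q=1, U=3, W=8, X=9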